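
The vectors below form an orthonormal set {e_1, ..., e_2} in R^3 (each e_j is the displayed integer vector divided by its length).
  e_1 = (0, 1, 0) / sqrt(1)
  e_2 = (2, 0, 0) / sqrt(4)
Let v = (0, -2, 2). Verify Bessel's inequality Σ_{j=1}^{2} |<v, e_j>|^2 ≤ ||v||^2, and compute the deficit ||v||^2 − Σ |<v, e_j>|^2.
Σ |<v, e_j>|^2 = 4; ||v||^2 = 8; deficit = 4

Write each e_j = u_j / sqrt(<u_j, u_j>) where u_j is the displayed integer vector. Then <v, e_j> = <v, u_j> / sqrt(<u_j, u_j>), so |<v, e_j>|^2 = <v, u_j>^2 / <u_j, u_j>.
Coefficients: <v, e_1> = -2/sqrt(1), <v, e_2> = 0/sqrt(4).
Square and sum: Σ |<v, e_j>|^2 = 4.
Compute ||v||^2 = v·v = 8.
Deficit = 8 − 4 = 4 ≥ 0, confirming Bessel's inequality. (The deficit equals ||v − Σ <v,e_j> e_j||^2, the squared distance from v to span{e_j}.)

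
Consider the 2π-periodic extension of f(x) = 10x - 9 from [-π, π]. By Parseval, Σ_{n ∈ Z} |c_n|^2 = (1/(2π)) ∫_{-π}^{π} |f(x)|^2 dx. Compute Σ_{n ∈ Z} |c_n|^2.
Σ |c_n|^2 = 100π^2/3 + 81

Expand and integrate term by term over [-π, π]:
  ∫ (10x)^2 dx = 100·(2π^3/3); ∫ 2·10·(-9)·x dx = 0 (odd integrand); ∫ (-9)^2 dx = 81·2π.
So (1/(2π)) ∫_{-π}^{π} (10x - 9)^2 dx = 100π^2/3 + 81 = 100π^2/3 + 81.
Parseval ⇒ Σ |c_n|^2 = 100π^2/3 + 81.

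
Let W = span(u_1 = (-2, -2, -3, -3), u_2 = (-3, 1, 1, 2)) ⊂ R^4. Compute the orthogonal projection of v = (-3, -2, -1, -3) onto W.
proj_W(v) = (-198/73, -110/73, -176/73, -154/73)

Set up U = [u_1 | ... | u_2] ∈ R^(4×2). The projector onto W = col(U) is P = U (U^T U)^(-1) U^T.
Compute U^T U =
  [26, -5]
  [-5, 15],
and U^T v = (22, 0).
Solve U^T U · c = U^T v for the coefficients: c = (66/73, 22/73). The projection is proj_W(v) = U c.
Check: (v - proj_W(v)) · u_1 = 0  (should be 0).
Check: (v - proj_W(v)) · u_2 = 0  (should be 0).
Result: proj_W(v) = (-198/73, -110/73, -176/73, -154/73).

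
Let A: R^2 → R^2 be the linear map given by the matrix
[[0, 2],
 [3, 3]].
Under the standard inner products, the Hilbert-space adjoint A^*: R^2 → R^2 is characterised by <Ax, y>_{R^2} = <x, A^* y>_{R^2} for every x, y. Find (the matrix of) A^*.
A^* = A^T =
[[0, 3],
 [2, 3]]

For real matrices with standard dot products, the defining identity <Ax, y> = <x, A^* y> gives (Ax)^T y = x^T (A^*) y, i.e. x^T A^T y = x^T (A^*) y. Since this holds for all x, y, we must have A^* = A^T. Therefore
A^* =
[[0, 3],
 [2, 3]].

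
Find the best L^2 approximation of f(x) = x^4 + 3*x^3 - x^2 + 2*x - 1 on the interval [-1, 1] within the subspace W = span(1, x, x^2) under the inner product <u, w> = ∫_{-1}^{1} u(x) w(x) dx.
g(x) = -x^2/7 + 19*x/5 - 38/35

The best approximation g ∈ W is the orthogonal projection of f onto W. Writing g = a_0 + a_1 x + a_2 x^2, the coefficients solve the normal equations G · a = b where
  G_{ij} = <φ_i, φ_j> and b_i = <f, φ_i>, with φ_0 = 1, φ_1 = x, φ_2 = x^2.
G =
  [2, 0, 2/3]
  [0, 2/3, 0]
  [2/3, 0, 2/5],
b = (-34/15, 38/15, -82/105).
Solving gives a_0 = -38/35, a_1 = 19/5, a_2 = -1/7, so
  g(x) = -x^2/7 + 19*x/5 - 38/35.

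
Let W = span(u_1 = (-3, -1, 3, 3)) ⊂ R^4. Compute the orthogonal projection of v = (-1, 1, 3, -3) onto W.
proj_W(v) = (-3/14, -1/14, 3/14, 3/14)

Set up U = [u_1 | ... | u_1] ∈ R^(4×1). The projector onto W = col(U) is P = U (U^T U)^(-1) U^T.
Compute U^T U =
  [28],
and U^T v = (2).
Solve U^T U · c = U^T v for the coefficients: c = (1/14). The projection is proj_W(v) = U c.
Check: (v - proj_W(v)) · u_1 = 0  (should be 0).
Result: proj_W(v) = (-3/14, -1/14, 3/14, 3/14).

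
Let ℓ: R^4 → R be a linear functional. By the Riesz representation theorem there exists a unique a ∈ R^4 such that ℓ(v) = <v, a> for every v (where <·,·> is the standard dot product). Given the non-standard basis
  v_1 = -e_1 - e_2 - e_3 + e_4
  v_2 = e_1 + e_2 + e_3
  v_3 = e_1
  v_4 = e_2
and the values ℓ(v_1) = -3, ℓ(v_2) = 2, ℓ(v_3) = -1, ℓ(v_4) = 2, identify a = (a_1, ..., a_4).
a = (-1, 2, 1, -1)

Write a = (a_1, ..., a_4) in the standard basis. For each basis vector v_i, ℓ(v_i) = <v_i, a> is a linear equation in the a_j's. Collect the n equations into a matrix system V a = ℓ, where row i of V is v_i (expressed in the standard basis). Since V is invertible (lower-triangular with 1s on the diagonal, up to permutation), solve by back-substitution:
  V =
[[-1, -1, -1, 1],
 [1, 1, 1, 0],
 [1, 0, 0, 0],
 [0, 1, 0, 0]]
  V a = (-3, 2, -1, 2)
Solving gives a = (-1, 2, 1, -1).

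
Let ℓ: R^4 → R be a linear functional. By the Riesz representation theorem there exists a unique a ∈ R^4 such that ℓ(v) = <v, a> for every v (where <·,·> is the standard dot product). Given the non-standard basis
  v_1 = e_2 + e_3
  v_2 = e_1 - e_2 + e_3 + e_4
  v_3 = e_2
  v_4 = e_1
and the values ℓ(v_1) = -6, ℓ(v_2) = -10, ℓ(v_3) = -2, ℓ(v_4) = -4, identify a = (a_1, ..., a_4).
a = (-4, -2, -4, -4)

Write a = (a_1, ..., a_4) in the standard basis. For each basis vector v_i, ℓ(v_i) = <v_i, a> is a linear equation in the a_j's. Collect the n equations into a matrix system V a = ℓ, where row i of V is v_i (expressed in the standard basis). Since V is invertible (lower-triangular with 1s on the diagonal, up to permutation), solve by back-substitution:
  V =
[[0, 1, 1, 0],
 [1, -1, 1, 1],
 [0, 1, 0, 0],
 [1, 0, 0, 0]]
  V a = (-6, -10, -2, -4)
Solving gives a = (-4, -2, -4, -4).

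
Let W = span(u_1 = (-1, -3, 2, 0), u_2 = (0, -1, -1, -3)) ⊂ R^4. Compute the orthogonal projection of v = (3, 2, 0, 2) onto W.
proj_W(v) = (91/153, 376/153, -79/153, 103/51)

Set up U = [u_1 | ... | u_2] ∈ R^(4×2). The projector onto W = col(U) is P = U (U^T U)^(-1) U^T.
Compute U^T U =
  [14, 1]
  [1, 11],
and U^T v = (-9, -8).
Solve U^T U · c = U^T v for the coefficients: c = (-91/153, -103/153). The projection is proj_W(v) = U c.
Check: (v - proj_W(v)) · u_1 = 0  (should be 0).
Check: (v - proj_W(v)) · u_2 = 0  (should be 0).
Result: proj_W(v) = (91/153, 376/153, -79/153, 103/51).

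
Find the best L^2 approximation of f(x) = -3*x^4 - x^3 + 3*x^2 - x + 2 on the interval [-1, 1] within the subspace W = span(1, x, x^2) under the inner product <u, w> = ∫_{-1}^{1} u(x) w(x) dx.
g(x) = 3*x^2/7 - 8*x/5 + 79/35

The best approximation g ∈ W is the orthogonal projection of f onto W. Writing g = a_0 + a_1 x + a_2 x^2, the coefficients solve the normal equations G · a = b where
  G_{ij} = <φ_i, φ_j> and b_i = <f, φ_i>, with φ_0 = 1, φ_1 = x, φ_2 = x^2.
G =
  [2, 0, 2/3]
  [0, 2/3, 0]
  [2/3, 0, 2/5],
b = (24/5, -16/15, 176/105).
Solving gives a_0 = 79/35, a_1 = -8/5, a_2 = 3/7, so
  g(x) = 3*x^2/7 - 8*x/5 + 79/35.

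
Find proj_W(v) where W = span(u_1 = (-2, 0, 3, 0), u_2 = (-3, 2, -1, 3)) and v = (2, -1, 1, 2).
proj_W(v) = (68/145, -36/145, -3/145, -54/145)

Set up U = [u_1 | ... | u_2] ∈ R^(4×2). The projector onto W = col(U) is P = U (U^T U)^(-1) U^T.
Compute U^T U =
  [13, 3]
  [3, 23],
and U^T v = (-1, -3).
Solve U^T U · c = U^T v for the coefficients: c = (-7/145, -18/145). The projection is proj_W(v) = U c.
Check: (v - proj_W(v)) · u_1 = 0  (should be 0).
Check: (v - proj_W(v)) · u_2 = 0  (should be 0).
Result: proj_W(v) = (68/145, -36/145, -3/145, -54/145).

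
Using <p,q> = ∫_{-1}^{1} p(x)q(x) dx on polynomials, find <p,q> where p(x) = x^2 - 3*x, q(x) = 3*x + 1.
<p,q> = -16/3

Expand the product: p(x)·q(x) = 3*x^3 - 8*x^2 - 3*x.
∫_{-1}^{1} of each monomial x^k gives [2/(k+1) if k even, 0 if k odd]. Integrating term-by-term (or equivalently evaluating the antiderivative F(x) = 3*x^4/4 - 8*x^3/3 - 3*x^2/2 at the endpoints):
  F(1) − F(−1) = -41/12 − (23/12) = -16/3.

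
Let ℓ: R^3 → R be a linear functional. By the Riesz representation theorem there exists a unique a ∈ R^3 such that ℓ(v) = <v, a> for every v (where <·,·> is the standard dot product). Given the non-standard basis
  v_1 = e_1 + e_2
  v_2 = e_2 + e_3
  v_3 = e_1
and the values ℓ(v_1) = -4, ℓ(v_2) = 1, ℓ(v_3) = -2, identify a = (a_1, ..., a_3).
a = (-2, -2, 3)

Write a = (a_1, ..., a_3) in the standard basis. For each basis vector v_i, ℓ(v_i) = <v_i, a> is a linear equation in the a_j's. Collect the n equations into a matrix system V a = ℓ, where row i of V is v_i (expressed in the standard basis). Since V is invertible (lower-triangular with 1s on the diagonal, up to permutation), solve by back-substitution:
  V =
[[1, 1, 0],
 [0, 1, 1],
 [1, 0, 0]]
  V a = (-4, 1, -2)
Solving gives a = (-2, -2, 3).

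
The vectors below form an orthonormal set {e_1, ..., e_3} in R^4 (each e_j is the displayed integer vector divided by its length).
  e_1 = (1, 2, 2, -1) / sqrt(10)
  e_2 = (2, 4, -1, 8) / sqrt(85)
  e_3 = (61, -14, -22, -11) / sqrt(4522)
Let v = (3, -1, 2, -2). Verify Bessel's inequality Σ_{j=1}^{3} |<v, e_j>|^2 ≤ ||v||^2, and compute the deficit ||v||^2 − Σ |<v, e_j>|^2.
Σ |<v, e_j>|^2 = 279/19; ||v||^2 = 18; deficit = 63/19

Write each e_j = u_j / sqrt(<u_j, u_j>) where u_j is the displayed integer vector. Then <v, e_j> = <v, u_j> / sqrt(<u_j, u_j>), so |<v, e_j>|^2 = <v, u_j>^2 / <u_j, u_j>.
Coefficients: <v, e_1> = 7/sqrt(10), <v, e_2> = -16/sqrt(85), <v, e_3> = 175/sqrt(4522).
Square and sum: Σ |<v, e_j>|^2 = 279/19.
Compute ||v||^2 = v·v = 18.
Deficit = 18 − 279/19 = 63/19 ≥ 0, confirming Bessel's inequality. (The deficit equals ||v − Σ <v,e_j> e_j||^2, the squared distance from v to span{e_j}.)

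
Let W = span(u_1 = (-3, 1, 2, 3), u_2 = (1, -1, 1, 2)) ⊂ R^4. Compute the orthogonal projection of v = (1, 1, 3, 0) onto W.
proj_W(v) = (1/29, -37/145, 17/29, 154/145)

Set up U = [u_1 | ... | u_2] ∈ R^(4×2). The projector onto W = col(U) is P = U (U^T U)^(-1) U^T.
Compute U^T U =
  [23, 4]
  [4, 7],
and U^T v = (4, 3).
Solve U^T U · c = U^T v for the coefficients: c = (16/145, 53/145). The projection is proj_W(v) = U c.
Check: (v - proj_W(v)) · u_1 = 0  (should be 0).
Check: (v - proj_W(v)) · u_2 = 0  (should be 0).
Result: proj_W(v) = (1/29, -37/145, 17/29, 154/145).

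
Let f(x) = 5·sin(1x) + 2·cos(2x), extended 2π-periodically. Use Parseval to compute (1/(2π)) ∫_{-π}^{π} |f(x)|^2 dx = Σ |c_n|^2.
Σ |c_n|^2 = 29/2

Expand |f|^2 and use orthogonality of {sin(nx), cos(mx)} on [-π, π]:
  ∫_{-π}^{π} sin(nx)^2 dx = π, ∫ cos(mx)^2 dx = π, and cross terms integrate to 0.
So ∫_{-π}^{π} f(x)^2 dx = 5^2 · π + 2^2 · π = (25 + 4)π.
Divide by 2π: (25 + 4)/2 = 29/2.
By Parseval, this equals Σ |c_n|^2.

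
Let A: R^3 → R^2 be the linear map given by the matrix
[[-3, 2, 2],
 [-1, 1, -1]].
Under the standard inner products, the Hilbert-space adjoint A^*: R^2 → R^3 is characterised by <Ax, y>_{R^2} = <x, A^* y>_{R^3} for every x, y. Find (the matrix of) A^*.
A^* = A^T =
[[-3, -1],
 [2, 1],
 [2, -1]]

For real matrices with standard dot products, the defining identity <Ax, y> = <x, A^* y> gives (Ax)^T y = x^T (A^*) y, i.e. x^T A^T y = x^T (A^*) y. Since this holds for all x, y, we must have A^* = A^T. Therefore
A^* =
[[-3, -1],
 [2, 1],
 [2, -1]].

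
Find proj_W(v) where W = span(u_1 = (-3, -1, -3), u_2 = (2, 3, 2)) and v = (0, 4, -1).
proj_W(v) = (-1/2, 4, -1/2)

Set up U = [u_1 | ... | u_2] ∈ R^(3×2). The projector onto W = col(U) is P = U (U^T U)^(-1) U^T.
Compute U^T U =
  [19, -15]
  [-15, 17],
and U^T v = (-1, 10).
Solve U^T U · c = U^T v for the coefficients: c = (19/14, 25/14). The projection is proj_W(v) = U c.
Check: (v - proj_W(v)) · u_1 = 0  (should be 0).
Check: (v - proj_W(v)) · u_2 = 0  (should be 0).
Result: proj_W(v) = (-1/2, 4, -1/2).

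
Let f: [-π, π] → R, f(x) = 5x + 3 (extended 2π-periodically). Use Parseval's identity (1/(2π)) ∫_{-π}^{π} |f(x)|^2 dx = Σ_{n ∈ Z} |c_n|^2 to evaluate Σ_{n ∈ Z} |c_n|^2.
Σ |c_n|^2 = 25π^2/3 + 9

Expand and integrate term by term over [-π, π]:
  ∫ (5x)^2 dx = 25·(2π^3/3); ∫ 2·5·(3)·x dx = 0 (odd integrand); ∫ 3^2 dx = 9·2π.
So (1/(2π)) ∫_{-π}^{π} (5x + 3)^2 dx = 25π^2/3 + 9 = 25π^2/3 + 9.
Parseval ⇒ Σ |c_n|^2 = 25π^2/3 + 9.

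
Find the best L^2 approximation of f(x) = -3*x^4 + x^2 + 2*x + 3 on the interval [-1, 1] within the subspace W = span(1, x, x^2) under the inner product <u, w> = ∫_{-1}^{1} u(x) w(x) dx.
g(x) = -11*x^2/7 + 2*x + 114/35

The best approximation g ∈ W is the orthogonal projection of f onto W. Writing g = a_0 + a_1 x + a_2 x^2, the coefficients solve the normal equations G · a = b where
  G_{ij} = <φ_i, φ_j> and b_i = <f, φ_i>, with φ_0 = 1, φ_1 = x, φ_2 = x^2.
G =
  [2, 0, 2/3]
  [0, 2/3, 0]
  [2/3, 0, 2/5],
b = (82/15, 4/3, 54/35).
Solving gives a_0 = 114/35, a_1 = 2, a_2 = -11/7, so
  g(x) = -11*x^2/7 + 2*x + 114/35.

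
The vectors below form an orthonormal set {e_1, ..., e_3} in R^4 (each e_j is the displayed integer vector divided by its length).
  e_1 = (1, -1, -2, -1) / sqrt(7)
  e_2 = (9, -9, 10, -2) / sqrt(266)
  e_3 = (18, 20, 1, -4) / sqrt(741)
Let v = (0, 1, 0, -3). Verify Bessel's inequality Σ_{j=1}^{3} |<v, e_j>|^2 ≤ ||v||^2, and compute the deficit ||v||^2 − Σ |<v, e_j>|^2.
Σ |<v, e_j>|^2 = 155/78; ||v||^2 = 10; deficit = 625/78

Write each e_j = u_j / sqrt(<u_j, u_j>) where u_j is the displayed integer vector. Then <v, e_j> = <v, u_j> / sqrt(<u_j, u_j>), so |<v, e_j>|^2 = <v, u_j>^2 / <u_j, u_j>.
Coefficients: <v, e_1> = 2/sqrt(7), <v, e_2> = -3/sqrt(266), <v, e_3> = 32/sqrt(741).
Square and sum: Σ |<v, e_j>|^2 = 155/78.
Compute ||v||^2 = v·v = 10.
Deficit = 10 − 155/78 = 625/78 ≥ 0, confirming Bessel's inequality. (The deficit equals ||v − Σ <v,e_j> e_j||^2, the squared distance from v to span{e_j}.)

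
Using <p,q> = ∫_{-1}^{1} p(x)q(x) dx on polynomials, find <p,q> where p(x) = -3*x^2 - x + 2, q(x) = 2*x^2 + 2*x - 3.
<p,q> = -106/15

Expand the product: p(x)·q(x) = -6*x^4 - 8*x^3 + 11*x^2 + 7*x - 6.
∫_{-1}^{1} of each monomial x^k gives [2/(k+1) if k even, 0 if k odd]. Integrating term-by-term (or equivalently evaluating the antiderivative F(x) = -6*x^5/5 - 2*x^4 + 11*x^3/3 + 7*x^2/2 - 6*x at the endpoints):
  F(1) − F(−1) = -61/30 − (151/30) = -106/15.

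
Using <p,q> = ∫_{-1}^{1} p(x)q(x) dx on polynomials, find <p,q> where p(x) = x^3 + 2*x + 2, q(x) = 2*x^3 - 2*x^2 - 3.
<p,q> = -1312/105

Expand the product: p(x)·q(x) = 2*x^6 - 2*x^5 + 4*x^4 - 3*x^3 - 4*x^2 - 6*x - 6.
∫_{-1}^{1} of each monomial x^k gives [2/(k+1) if k even, 0 if k odd]. Integrating term-by-term (or equivalently evaluating the antiderivative F(x) = 2*x^7/7 - x^6/3 + 4*x^5/5 - 3*x^4/4 - 4*x^3/3 - 3*x^2 - 6*x at the endpoints):
  F(1) − F(−1) = -4339/420 − (303/140) = -1312/105.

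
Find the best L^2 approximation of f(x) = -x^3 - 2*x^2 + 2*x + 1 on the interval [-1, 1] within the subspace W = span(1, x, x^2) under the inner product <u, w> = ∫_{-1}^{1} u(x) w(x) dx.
g(x) = -2*x^2 + 7*x/5 + 1

The best approximation g ∈ W is the orthogonal projection of f onto W. Writing g = a_0 + a_1 x + a_2 x^2, the coefficients solve the normal equations G · a = b where
  G_{ij} = <φ_i, φ_j> and b_i = <f, φ_i>, with φ_0 = 1, φ_1 = x, φ_2 = x^2.
G =
  [2, 0, 2/3]
  [0, 2/3, 0]
  [2/3, 0, 2/5],
b = (2/3, 14/15, -2/15).
Solving gives a_0 = 1, a_1 = 7/5, a_2 = -2, so
  g(x) = -2*x^2 + 7*x/5 + 1.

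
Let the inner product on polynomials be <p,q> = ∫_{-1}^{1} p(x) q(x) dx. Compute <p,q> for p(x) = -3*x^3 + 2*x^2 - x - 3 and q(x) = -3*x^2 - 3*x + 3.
<p,q> = -24/5

Expand the product: p(x)·q(x) = 9*x^5 + 3*x^4 - 12*x^3 + 18*x^2 + 6*x - 9.
∫_{-1}^{1} of each monomial x^k gives [2/(k+1) if k even, 0 if k odd]. Integrating term-by-term (or equivalently evaluating the antiderivative F(x) = 3*x^6/2 + 3*x^5/5 - 3*x^4 + 6*x^3 + 3*x^2 - 9*x at the endpoints):
  F(1) − F(−1) = -9/10 − (39/10) = -24/5.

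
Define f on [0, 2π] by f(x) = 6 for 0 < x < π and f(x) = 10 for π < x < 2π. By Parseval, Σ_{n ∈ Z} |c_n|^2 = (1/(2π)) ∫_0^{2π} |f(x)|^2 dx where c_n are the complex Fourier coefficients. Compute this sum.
Σ |c_n|^2 = 68

Parseval equates the L^2 energy of f (normalised by 1/(2π)) with the ℓ^2 sum of its Fourier coefficients: (1/(2π)) ∫_0^{2π} |f|^2 = Σ |c_n|^2.
Compute the left side: (1/(2π)) [∫_0^π 6^2 dx + ∫_π^{2π} 10^2 dx] = (1/(2π)) · (36π + 100π) = (36 + 100)/2 = 68.
So Σ_{n ∈ Z} |c_n|^2 = 68.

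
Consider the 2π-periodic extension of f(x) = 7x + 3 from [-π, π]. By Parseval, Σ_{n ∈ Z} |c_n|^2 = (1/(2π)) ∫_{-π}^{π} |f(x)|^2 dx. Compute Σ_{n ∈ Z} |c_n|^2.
Σ |c_n|^2 = 49π^2/3 + 9

Expand and integrate term by term over [-π, π]:
  ∫ (7x)^2 dx = 49·(2π^3/3); ∫ 2·7·(3)·x dx = 0 (odd integrand); ∫ 3^2 dx = 9·2π.
So (1/(2π)) ∫_{-π}^{π} (7x + 3)^2 dx = 49π^2/3 + 9 = 49π^2/3 + 9.
Parseval ⇒ Σ |c_n|^2 = 49π^2/3 + 9.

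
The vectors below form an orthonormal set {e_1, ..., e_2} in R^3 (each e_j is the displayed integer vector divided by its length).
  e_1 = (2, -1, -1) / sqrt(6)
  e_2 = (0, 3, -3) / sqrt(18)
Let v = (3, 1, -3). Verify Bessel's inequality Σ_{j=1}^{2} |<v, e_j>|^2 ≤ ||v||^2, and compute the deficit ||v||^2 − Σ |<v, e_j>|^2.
Σ |<v, e_j>|^2 = 56/3; ||v||^2 = 19; deficit = 1/3

Write each e_j = u_j / sqrt(<u_j, u_j>) where u_j is the displayed integer vector. Then <v, e_j> = <v, u_j> / sqrt(<u_j, u_j>), so |<v, e_j>|^2 = <v, u_j>^2 / <u_j, u_j>.
Coefficients: <v, e_1> = 8/sqrt(6), <v, e_2> = 12/sqrt(18).
Square and sum: Σ |<v, e_j>|^2 = 56/3.
Compute ||v||^2 = v·v = 19.
Deficit = 19 − 56/3 = 1/3 ≥ 0, confirming Bessel's inequality. (The deficit equals ||v − Σ <v,e_j> e_j||^2, the squared distance from v to span{e_j}.)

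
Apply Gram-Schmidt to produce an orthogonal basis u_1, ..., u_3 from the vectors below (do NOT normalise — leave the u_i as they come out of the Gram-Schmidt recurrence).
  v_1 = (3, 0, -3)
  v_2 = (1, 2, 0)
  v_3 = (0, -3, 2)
Orthogonal basis:
  u_1 = (3, 0, -3)
  u_2 = (1/2, 2, 1/2)
  u_3 = (14/9, -7/9, 14/9)

Apply the Gram-Schmidt recurrence
  u_1 = v_1
  u_i = v_i − Σ_{j<i} ((v_i · u_j) / (u_j · u_j)) · u_j.

Step by step this gives:
  u_1 = (3, 0, -3)
  u_2 = (1/2, 2, 1/2)
  u_3 = (14/9, -7/9, 14/9)

Orthogonality check:
  u_2 · u_1 = 0 (should be 0)
  u_3 · u_1 = 0 (should be 0)
  u_3 · u_2 = 0 (should be 0)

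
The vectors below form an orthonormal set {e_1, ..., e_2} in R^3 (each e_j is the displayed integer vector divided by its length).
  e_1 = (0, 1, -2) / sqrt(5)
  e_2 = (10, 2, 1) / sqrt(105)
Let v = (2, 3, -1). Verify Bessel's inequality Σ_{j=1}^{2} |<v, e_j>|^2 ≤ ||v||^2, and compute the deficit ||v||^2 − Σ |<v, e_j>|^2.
Σ |<v, e_j>|^2 = 230/21; ||v||^2 = 14; deficit = 64/21

Write each e_j = u_j / sqrt(<u_j, u_j>) where u_j is the displayed integer vector. Then <v, e_j> = <v, u_j> / sqrt(<u_j, u_j>), so |<v, e_j>|^2 = <v, u_j>^2 / <u_j, u_j>.
Coefficients: <v, e_1> = 5/sqrt(5), <v, e_2> = 25/sqrt(105).
Square and sum: Σ |<v, e_j>|^2 = 230/21.
Compute ||v||^2 = v·v = 14.
Deficit = 14 − 230/21 = 64/21 ≥ 0, confirming Bessel's inequality. (The deficit equals ||v − Σ <v,e_j> e_j||^2, the squared distance from v to span{e_j}.)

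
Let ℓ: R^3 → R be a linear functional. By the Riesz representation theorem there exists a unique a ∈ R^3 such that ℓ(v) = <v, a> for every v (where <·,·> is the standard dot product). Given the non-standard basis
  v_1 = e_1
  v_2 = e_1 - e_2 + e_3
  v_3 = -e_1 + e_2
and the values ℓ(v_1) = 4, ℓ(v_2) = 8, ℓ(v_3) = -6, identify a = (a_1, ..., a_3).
a = (4, -2, 2)

Write a = (a_1, ..., a_3) in the standard basis. For each basis vector v_i, ℓ(v_i) = <v_i, a> is a linear equation in the a_j's. Collect the n equations into a matrix system V a = ℓ, where row i of V is v_i (expressed in the standard basis). Since V is invertible (lower-triangular with 1s on the diagonal, up to permutation), solve by back-substitution:
  V =
[[1, 0, 0],
 [1, -1, 1],
 [-1, 1, 0]]
  V a = (4, 8, -6)
Solving gives a = (4, -2, 2).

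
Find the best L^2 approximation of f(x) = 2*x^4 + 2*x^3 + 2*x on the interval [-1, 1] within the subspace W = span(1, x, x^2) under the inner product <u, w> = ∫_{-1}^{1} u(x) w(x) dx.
g(x) = 12*x^2/7 + 16*x/5 - 6/35

The best approximation g ∈ W is the orthogonal projection of f onto W. Writing g = a_0 + a_1 x + a_2 x^2, the coefficients solve the normal equations G · a = b where
  G_{ij} = <φ_i, φ_j> and b_i = <f, φ_i>, with φ_0 = 1, φ_1 = x, φ_2 = x^2.
G =
  [2, 0, 2/3]
  [0, 2/3, 0]
  [2/3, 0, 2/5],
b = (4/5, 32/15, 4/7).
Solving gives a_0 = -6/35, a_1 = 16/5, a_2 = 12/7, so
  g(x) = 12*x^2/7 + 16*x/5 - 6/35.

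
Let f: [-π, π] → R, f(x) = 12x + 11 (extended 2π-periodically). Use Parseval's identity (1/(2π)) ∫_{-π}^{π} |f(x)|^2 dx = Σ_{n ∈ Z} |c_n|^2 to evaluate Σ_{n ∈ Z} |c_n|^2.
Σ |c_n|^2 = 48π^2 + 121

Expand and integrate term by term over [-π, π]:
  ∫ (12x)^2 dx = 144·(2π^3/3); ∫ 2·12·(11)·x dx = 0 (odd integrand); ∫ 11^2 dx = 121·2π.
So (1/(2π)) ∫_{-π}^{π} (12x + 11)^2 dx = 144π^2/3 + 121 = 48π^2 + 121.
Parseval ⇒ Σ |c_n|^2 = 48π^2 + 121.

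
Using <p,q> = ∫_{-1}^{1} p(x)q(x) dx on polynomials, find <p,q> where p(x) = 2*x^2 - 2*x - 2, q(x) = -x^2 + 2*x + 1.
<p,q> = -24/5

Expand the product: p(x)·q(x) = -2*x^4 + 6*x^3 - 6*x - 2.
∫_{-1}^{1} of each monomial x^k gives [2/(k+1) if k even, 0 if k odd]. Integrating term-by-term (or equivalently evaluating the antiderivative F(x) = -2*x^5/5 + 3*x^4/2 - 3*x^2 - 2*x at the endpoints):
  F(1) − F(−1) = -39/10 − (9/10) = -24/5.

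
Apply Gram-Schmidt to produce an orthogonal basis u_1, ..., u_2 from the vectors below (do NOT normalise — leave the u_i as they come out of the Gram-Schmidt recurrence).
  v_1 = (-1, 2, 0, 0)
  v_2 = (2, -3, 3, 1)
Orthogonal basis:
  u_1 = (-1, 2, 0, 0)
  u_2 = (2/5, 1/5, 3, 1)

Apply the Gram-Schmidt recurrence
  u_1 = v_1
  u_i = v_i − Σ_{j<i} ((v_i · u_j) / (u_j · u_j)) · u_j.

Step by step this gives:
  u_1 = (-1, 2, 0, 0)
  u_2 = (2/5, 1/5, 3, 1)

Orthogonality check:
  u_2 · u_1 = 0 (should be 0)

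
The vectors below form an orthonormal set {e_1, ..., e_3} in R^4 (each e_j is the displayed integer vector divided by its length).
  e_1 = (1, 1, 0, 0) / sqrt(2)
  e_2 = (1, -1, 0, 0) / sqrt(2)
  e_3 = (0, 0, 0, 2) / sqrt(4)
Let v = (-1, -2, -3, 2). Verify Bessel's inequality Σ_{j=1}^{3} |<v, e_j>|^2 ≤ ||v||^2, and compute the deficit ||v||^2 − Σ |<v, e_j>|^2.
Σ |<v, e_j>|^2 = 9; ||v||^2 = 18; deficit = 9

Write each e_j = u_j / sqrt(<u_j, u_j>) where u_j is the displayed integer vector. Then <v, e_j> = <v, u_j> / sqrt(<u_j, u_j>), so |<v, e_j>|^2 = <v, u_j>^2 / <u_j, u_j>.
Coefficients: <v, e_1> = -3/sqrt(2), <v, e_2> = 1/sqrt(2), <v, e_3> = 4/sqrt(4).
Square and sum: Σ |<v, e_j>|^2 = 9.
Compute ||v||^2 = v·v = 18.
Deficit = 18 − 9 = 9 ≥ 0, confirming Bessel's inequality. (The deficit equals ||v − Σ <v,e_j> e_j||^2, the squared distance from v to span{e_j}.)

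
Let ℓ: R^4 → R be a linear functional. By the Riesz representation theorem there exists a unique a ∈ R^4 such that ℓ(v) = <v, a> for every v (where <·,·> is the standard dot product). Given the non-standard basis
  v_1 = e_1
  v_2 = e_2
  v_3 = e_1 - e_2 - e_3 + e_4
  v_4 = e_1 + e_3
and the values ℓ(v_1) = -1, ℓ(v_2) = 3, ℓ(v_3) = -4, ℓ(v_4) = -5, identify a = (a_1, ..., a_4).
a = (-1, 3, -4, -4)

Write a = (a_1, ..., a_4) in the standard basis. For each basis vector v_i, ℓ(v_i) = <v_i, a> is a linear equation in the a_j's. Collect the n equations into a matrix system V a = ℓ, where row i of V is v_i (expressed in the standard basis). Since V is invertible (lower-triangular with 1s on the diagonal, up to permutation), solve by back-substitution:
  V =
[[1, 0, 0, 0],
 [0, 1, 0, 0],
 [1, -1, -1, 1],
 [1, 0, 1, 0]]
  V a = (-1, 3, -4, -5)
Solving gives a = (-1, 3, -4, -4).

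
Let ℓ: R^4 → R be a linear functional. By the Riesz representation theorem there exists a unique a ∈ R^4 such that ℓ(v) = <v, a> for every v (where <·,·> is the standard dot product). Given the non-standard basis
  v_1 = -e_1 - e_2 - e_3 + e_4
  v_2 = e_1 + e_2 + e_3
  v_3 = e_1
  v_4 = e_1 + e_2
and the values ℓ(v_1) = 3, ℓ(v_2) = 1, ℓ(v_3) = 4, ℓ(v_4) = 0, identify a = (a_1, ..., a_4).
a = (4, -4, 1, 4)

Write a = (a_1, ..., a_4) in the standard basis. For each basis vector v_i, ℓ(v_i) = <v_i, a> is a linear equation in the a_j's. Collect the n equations into a matrix system V a = ℓ, where row i of V is v_i (expressed in the standard basis). Since V is invertible (lower-triangular with 1s on the diagonal, up to permutation), solve by back-substitution:
  V =
[[-1, -1, -1, 1],
 [1, 1, 1, 0],
 [1, 0, 0, 0],
 [1, 1, 0, 0]]
  V a = (3, 1, 4, 0)
Solving gives a = (4, -4, 1, 4).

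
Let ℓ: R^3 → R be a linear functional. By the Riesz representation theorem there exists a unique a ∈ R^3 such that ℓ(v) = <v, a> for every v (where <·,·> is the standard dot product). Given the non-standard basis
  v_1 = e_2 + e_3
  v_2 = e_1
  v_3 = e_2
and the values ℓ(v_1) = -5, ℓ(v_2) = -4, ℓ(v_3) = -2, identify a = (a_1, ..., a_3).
a = (-4, -2, -3)

Write a = (a_1, ..., a_3) in the standard basis. For each basis vector v_i, ℓ(v_i) = <v_i, a> is a linear equation in the a_j's. Collect the n equations into a matrix system V a = ℓ, where row i of V is v_i (expressed in the standard basis). Since V is invertible (lower-triangular with 1s on the diagonal, up to permutation), solve by back-substitution:
  V =
[[0, 1, 1],
 [1, 0, 0],
 [0, 1, 0]]
  V a = (-5, -4, -2)
Solving gives a = (-4, -2, -3).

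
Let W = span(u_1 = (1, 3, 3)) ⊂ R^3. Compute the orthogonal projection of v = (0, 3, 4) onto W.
proj_W(v) = (21/19, 63/19, 63/19)

Set up U = [u_1 | ... | u_1] ∈ R^(3×1). The projector onto W = col(U) is P = U (U^T U)^(-1) U^T.
Compute U^T U =
  [19],
and U^T v = (21).
Solve U^T U · c = U^T v for the coefficients: c = (21/19). The projection is proj_W(v) = U c.
Check: (v - proj_W(v)) · u_1 = 0  (should be 0).
Result: proj_W(v) = (21/19, 63/19, 63/19).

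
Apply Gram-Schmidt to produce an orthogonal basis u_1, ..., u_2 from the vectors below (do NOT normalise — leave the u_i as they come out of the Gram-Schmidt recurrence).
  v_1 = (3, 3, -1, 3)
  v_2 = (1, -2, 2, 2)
Orthogonal basis:
  u_1 = (3, 3, -1, 3)
  u_2 = (25/28, -59/28, 57/28, 53/28)

Apply the Gram-Schmidt recurrence
  u_1 = v_1
  u_i = v_i − Σ_{j<i} ((v_i · u_j) / (u_j · u_j)) · u_j.

Step by step this gives:
  u_1 = (3, 3, -1, 3)
  u_2 = (25/28, -59/28, 57/28, 53/28)

Orthogonality check:
  u_2 · u_1 = 0 (should be 0)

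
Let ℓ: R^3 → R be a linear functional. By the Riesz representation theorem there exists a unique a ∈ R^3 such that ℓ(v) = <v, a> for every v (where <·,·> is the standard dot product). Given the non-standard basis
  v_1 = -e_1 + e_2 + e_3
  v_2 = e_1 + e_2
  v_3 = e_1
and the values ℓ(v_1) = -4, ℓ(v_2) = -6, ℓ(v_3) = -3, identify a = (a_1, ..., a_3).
a = (-3, -3, -4)

Write a = (a_1, ..., a_3) in the standard basis. For each basis vector v_i, ℓ(v_i) = <v_i, a> is a linear equation in the a_j's. Collect the n equations into a matrix system V a = ℓ, where row i of V is v_i (expressed in the standard basis). Since V is invertible (lower-triangular with 1s on the diagonal, up to permutation), solve by back-substitution:
  V =
[[-1, 1, 1],
 [1, 1, 0],
 [1, 0, 0]]
  V a = (-4, -6, -3)
Solving gives a = (-3, -3, -4).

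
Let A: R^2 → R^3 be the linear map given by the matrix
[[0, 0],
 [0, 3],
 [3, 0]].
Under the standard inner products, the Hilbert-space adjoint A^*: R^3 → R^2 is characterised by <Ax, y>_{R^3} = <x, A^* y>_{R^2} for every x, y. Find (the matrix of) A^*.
A^* = A^T =
[[0, 0, 3],
 [0, 3, 0]]

For real matrices with standard dot products, the defining identity <Ax, y> = <x, A^* y> gives (Ax)^T y = x^T (A^*) y, i.e. x^T A^T y = x^T (A^*) y. Since this holds for all x, y, we must have A^* = A^T. Therefore
A^* =
[[0, 0, 3],
 [0, 3, 0]].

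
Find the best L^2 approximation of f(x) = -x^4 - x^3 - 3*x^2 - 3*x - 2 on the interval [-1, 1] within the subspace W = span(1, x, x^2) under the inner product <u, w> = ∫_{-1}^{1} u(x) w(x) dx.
g(x) = -27*x^2/7 - 18*x/5 - 67/35

The best approximation g ∈ W is the orthogonal projection of f onto W. Writing g = a_0 + a_1 x + a_2 x^2, the coefficients solve the normal equations G · a = b where
  G_{ij} = <φ_i, φ_j> and b_i = <f, φ_i>, with φ_0 = 1, φ_1 = x, φ_2 = x^2.
G =
  [2, 0, 2/3]
  [0, 2/3, 0]
  [2/3, 0, 2/5],
b = (-32/5, -12/5, -296/105).
Solving gives a_0 = -67/35, a_1 = -18/5, a_2 = -27/7, so
  g(x) = -27*x^2/7 - 18*x/5 - 67/35.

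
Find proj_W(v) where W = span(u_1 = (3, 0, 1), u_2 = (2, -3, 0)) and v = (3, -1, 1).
proj_W(v) = (144/47, -45/47, 38/47)

Set up U = [u_1 | ... | u_2] ∈ R^(3×2). The projector onto W = col(U) is P = U (U^T U)^(-1) U^T.
Compute U^T U =
  [10, 6]
  [6, 13],
and U^T v = (10, 9).
Solve U^T U · c = U^T v for the coefficients: c = (38/47, 15/47). The projection is proj_W(v) = U c.
Check: (v - proj_W(v)) · u_1 = 0  (should be 0).
Check: (v - proj_W(v)) · u_2 = 0  (should be 0).
Result: proj_W(v) = (144/47, -45/47, 38/47).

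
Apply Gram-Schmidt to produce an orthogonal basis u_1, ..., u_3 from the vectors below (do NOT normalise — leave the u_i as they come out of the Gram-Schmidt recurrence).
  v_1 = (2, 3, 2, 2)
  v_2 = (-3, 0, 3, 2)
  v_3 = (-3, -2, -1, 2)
Orthogonal basis:
  u_1 = (2, 3, 2, 2)
  u_2 = (-71/21, -4/7, 55/21, 34/21)
  u_3 = (-34/223, -56/223, -338/223, 456/223)

Apply the Gram-Schmidt recurrence
  u_1 = v_1
  u_i = v_i − Σ_{j<i} ((v_i · u_j) / (u_j · u_j)) · u_j.

Step by step this gives:
  u_1 = (2, 3, 2, 2)
  u_2 = (-71/21, -4/7, 55/21, 34/21)
  u_3 = (-34/223, -56/223, -338/223, 456/223)

Orthogonality check:
  u_2 · u_1 = 0 (should be 0)
  u_3 · u_1 = 0 (should be 0)
  u_3 · u_2 = 0 (should be 0)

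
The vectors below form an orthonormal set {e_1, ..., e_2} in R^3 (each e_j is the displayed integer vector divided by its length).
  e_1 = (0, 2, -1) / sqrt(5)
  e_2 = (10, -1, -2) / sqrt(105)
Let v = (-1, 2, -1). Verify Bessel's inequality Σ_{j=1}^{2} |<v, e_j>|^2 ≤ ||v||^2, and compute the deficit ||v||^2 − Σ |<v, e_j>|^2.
Σ |<v, e_j>|^2 = 125/21; ||v||^2 = 6; deficit = 1/21

Write each e_j = u_j / sqrt(<u_j, u_j>) where u_j is the displayed integer vector. Then <v, e_j> = <v, u_j> / sqrt(<u_j, u_j>), so |<v, e_j>|^2 = <v, u_j>^2 / <u_j, u_j>.
Coefficients: <v, e_1> = 5/sqrt(5), <v, e_2> = -10/sqrt(105).
Square and sum: Σ |<v, e_j>|^2 = 125/21.
Compute ||v||^2 = v·v = 6.
Deficit = 6 − 125/21 = 1/21 ≥ 0, confirming Bessel's inequality. (The deficit equals ||v − Σ <v,e_j> e_j||^2, the squared distance from v to span{e_j}.)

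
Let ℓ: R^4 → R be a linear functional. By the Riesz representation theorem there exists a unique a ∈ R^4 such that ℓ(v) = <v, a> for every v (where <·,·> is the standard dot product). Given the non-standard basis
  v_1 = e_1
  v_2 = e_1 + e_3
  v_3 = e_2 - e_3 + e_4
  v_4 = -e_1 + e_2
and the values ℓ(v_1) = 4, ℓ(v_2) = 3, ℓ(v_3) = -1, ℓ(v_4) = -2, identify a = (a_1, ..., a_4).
a = (4, 2, -1, -4)

Write a = (a_1, ..., a_4) in the standard basis. For each basis vector v_i, ℓ(v_i) = <v_i, a> is a linear equation in the a_j's. Collect the n equations into a matrix system V a = ℓ, where row i of V is v_i (expressed in the standard basis). Since V is invertible (lower-triangular with 1s on the diagonal, up to permutation), solve by back-substitution:
  V =
[[1, 0, 0, 0],
 [1, 0, 1, 0],
 [0, 1, -1, 1],
 [-1, 1, 0, 0]]
  V a = (4, 3, -1, -2)
Solving gives a = (4, 2, -1, -4).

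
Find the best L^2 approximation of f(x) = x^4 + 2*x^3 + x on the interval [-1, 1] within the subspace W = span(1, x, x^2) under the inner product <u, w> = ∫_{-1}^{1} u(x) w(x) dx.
g(x) = 6*x^2/7 + 11*x/5 - 3/35

The best approximation g ∈ W is the orthogonal projection of f onto W. Writing g = a_0 + a_1 x + a_2 x^2, the coefficients solve the normal equations G · a = b where
  G_{ij} = <φ_i, φ_j> and b_i = <f, φ_i>, with φ_0 = 1, φ_1 = x, φ_2 = x^2.
G =
  [2, 0, 2/3]
  [0, 2/3, 0]
  [2/3, 0, 2/5],
b = (2/5, 22/15, 2/7).
Solving gives a_0 = -3/35, a_1 = 11/5, a_2 = 6/7, so
  g(x) = 6*x^2/7 + 11*x/5 - 3/35.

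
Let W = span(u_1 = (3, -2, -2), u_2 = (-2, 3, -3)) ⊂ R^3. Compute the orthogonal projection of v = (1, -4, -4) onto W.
proj_W(v) = (529/169, -22/13, -526/169)

Set up U = [u_1 | ... | u_2] ∈ R^(3×2). The projector onto W = col(U) is P = U (U^T U)^(-1) U^T.
Compute U^T U =
  [17, -6]
  [-6, 22],
and U^T v = (19, -2).
Solve U^T U · c = U^T v for the coefficients: c = (203/169, 40/169). The projection is proj_W(v) = U c.
Check: (v - proj_W(v)) · u_1 = 0  (should be 0).
Check: (v - proj_W(v)) · u_2 = 0  (should be 0).
Result: proj_W(v) = (529/169, -22/13, -526/169).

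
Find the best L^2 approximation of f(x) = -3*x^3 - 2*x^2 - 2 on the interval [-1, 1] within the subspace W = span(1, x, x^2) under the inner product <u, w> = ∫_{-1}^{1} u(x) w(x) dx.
g(x) = -2*x^2 - 9*x/5 - 2

The best approximation g ∈ W is the orthogonal projection of f onto W. Writing g = a_0 + a_1 x + a_2 x^2, the coefficients solve the normal equations G · a = b where
  G_{ij} = <φ_i, φ_j> and b_i = <f, φ_i>, with φ_0 = 1, φ_1 = x, φ_2 = x^2.
G =
  [2, 0, 2/3]
  [0, 2/3, 0]
  [2/3, 0, 2/5],
b = (-16/3, -6/5, -32/15).
Solving gives a_0 = -2, a_1 = -9/5, a_2 = -2, so
  g(x) = -2*x^2 - 9*x/5 - 2.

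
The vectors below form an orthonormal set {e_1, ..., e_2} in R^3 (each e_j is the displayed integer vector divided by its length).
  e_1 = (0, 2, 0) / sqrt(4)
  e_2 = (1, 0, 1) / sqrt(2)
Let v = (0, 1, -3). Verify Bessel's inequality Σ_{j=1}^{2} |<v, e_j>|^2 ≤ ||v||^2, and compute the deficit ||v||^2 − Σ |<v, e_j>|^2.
Σ |<v, e_j>|^2 = 11/2; ||v||^2 = 10; deficit = 9/2

Write each e_j = u_j / sqrt(<u_j, u_j>) where u_j is the displayed integer vector. Then <v, e_j> = <v, u_j> / sqrt(<u_j, u_j>), so |<v, e_j>|^2 = <v, u_j>^2 / <u_j, u_j>.
Coefficients: <v, e_1> = 2/sqrt(4), <v, e_2> = -3/sqrt(2).
Square and sum: Σ |<v, e_j>|^2 = 11/2.
Compute ||v||^2 = v·v = 10.
Deficit = 10 − 11/2 = 9/2 ≥ 0, confirming Bessel's inequality. (The deficit equals ||v − Σ <v,e_j> e_j||^2, the squared distance from v to span{e_j}.)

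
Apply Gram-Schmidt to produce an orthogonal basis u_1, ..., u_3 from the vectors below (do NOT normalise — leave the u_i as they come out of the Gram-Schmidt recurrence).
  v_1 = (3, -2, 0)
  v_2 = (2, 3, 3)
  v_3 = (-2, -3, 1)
Orthogonal basis:
  u_1 = (3, -2, 0)
  u_2 = (2, 3, 3)
  u_3 = (-12/11, -18/11, 26/11)

Apply the Gram-Schmidt recurrence
  u_1 = v_1
  u_i = v_i − Σ_{j<i} ((v_i · u_j) / (u_j · u_j)) · u_j.

Step by step this gives:
  u_1 = (3, -2, 0)
  u_2 = (2, 3, 3)
  u_3 = (-12/11, -18/11, 26/11)

Orthogonality check:
  u_2 · u_1 = 0 (should be 0)
  u_3 · u_1 = 0 (should be 0)
  u_3 · u_2 = 0 (should be 0)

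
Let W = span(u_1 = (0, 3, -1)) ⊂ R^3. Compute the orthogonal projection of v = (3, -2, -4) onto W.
proj_W(v) = (0, -3/5, 1/5)

Set up U = [u_1 | ... | u_1] ∈ R^(3×1). The projector onto W = col(U) is P = U (U^T U)^(-1) U^T.
Compute U^T U =
  [10],
and U^T v = (-2).
Solve U^T U · c = U^T v for the coefficients: c = (-1/5). The projection is proj_W(v) = U c.
Check: (v - proj_W(v)) · u_1 = 0  (should be 0).
Result: proj_W(v) = (0, -3/5, 1/5).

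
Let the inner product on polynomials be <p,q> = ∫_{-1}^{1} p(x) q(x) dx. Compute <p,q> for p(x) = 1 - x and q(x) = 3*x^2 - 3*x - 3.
<p,q> = -2

Expand the product: p(x)·q(x) = -3*x^3 + 6*x^2 - 3.
∫_{-1}^{1} of each monomial x^k gives [2/(k+1) if k even, 0 if k odd]. Integrating term-by-term (or equivalently evaluating the antiderivative F(x) = -3*x^4/4 + 2*x^3 - 3*x at the endpoints):
  F(1) − F(−1) = -7/4 − (1/4) = -2.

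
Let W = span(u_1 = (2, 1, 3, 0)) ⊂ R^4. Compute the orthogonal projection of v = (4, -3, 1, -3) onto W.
proj_W(v) = (8/7, 4/7, 12/7, 0)

Set up U = [u_1 | ... | u_1] ∈ R^(4×1). The projector onto W = col(U) is P = U (U^T U)^(-1) U^T.
Compute U^T U =
  [14],
and U^T v = (8).
Solve U^T U · c = U^T v for the coefficients: c = (4/7). The projection is proj_W(v) = U c.
Check: (v - proj_W(v)) · u_1 = 0  (should be 0).
Result: proj_W(v) = (8/7, 4/7, 12/7, 0).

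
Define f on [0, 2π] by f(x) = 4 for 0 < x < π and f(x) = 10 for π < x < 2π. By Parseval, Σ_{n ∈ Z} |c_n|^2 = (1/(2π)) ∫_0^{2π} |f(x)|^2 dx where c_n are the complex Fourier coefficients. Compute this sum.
Σ |c_n|^2 = 58

Parseval equates the L^2 energy of f (normalised by 1/(2π)) with the ℓ^2 sum of its Fourier coefficients: (1/(2π)) ∫_0^{2π} |f|^2 = Σ |c_n|^2.
Compute the left side: (1/(2π)) [∫_0^π 4^2 dx + ∫_π^{2π} 10^2 dx] = (1/(2π)) · (16π + 100π) = (16 + 100)/2 = 58.
So Σ_{n ∈ Z} |c_n|^2 = 58.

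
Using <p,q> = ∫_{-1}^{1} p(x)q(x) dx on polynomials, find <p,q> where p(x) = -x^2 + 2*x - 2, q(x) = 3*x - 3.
<p,q> = 18

Expand the product: p(x)·q(x) = -3*x^3 + 9*x^2 - 12*x + 6.
∫_{-1}^{1} of each monomial x^k gives [2/(k+1) if k even, 0 if k odd]. Integrating term-by-term (or equivalently evaluating the antiderivative F(x) = -3*x^4/4 + 3*x^3 - 6*x^2 + 6*x at the endpoints):
  F(1) − F(−1) = 9/4 − (-63/4) = 18.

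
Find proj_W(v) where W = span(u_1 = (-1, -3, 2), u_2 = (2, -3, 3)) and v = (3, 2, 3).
proj_W(v) = (513/139, 54/139, 129/139)

Set up U = [u_1 | ... | u_2] ∈ R^(3×2). The projector onto W = col(U) is P = U (U^T U)^(-1) U^T.
Compute U^T U =
  [14, 13]
  [13, 22],
and U^T v = (-3, 9).
Solve U^T U · c = U^T v for the coefficients: c = (-183/139, 165/139). The projection is proj_W(v) = U c.
Check: (v - proj_W(v)) · u_1 = 0  (should be 0).
Check: (v - proj_W(v)) · u_2 = 0  (should be 0).
Result: proj_W(v) = (513/139, 54/139, 129/139).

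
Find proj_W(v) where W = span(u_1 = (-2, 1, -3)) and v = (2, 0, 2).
proj_W(v) = (10/7, -5/7, 15/7)

Set up U = [u_1 | ... | u_1] ∈ R^(3×1). The projector onto W = col(U) is P = U (U^T U)^(-1) U^T.
Compute U^T U =
  [14],
and U^T v = (-10).
Solve U^T U · c = U^T v for the coefficients: c = (-5/7). The projection is proj_W(v) = U c.
Check: (v - proj_W(v)) · u_1 = 0  (should be 0).
Result: proj_W(v) = (10/7, -5/7, 15/7).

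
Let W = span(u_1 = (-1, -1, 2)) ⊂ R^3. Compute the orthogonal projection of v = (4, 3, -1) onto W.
proj_W(v) = (3/2, 3/2, -3)

Set up U = [u_1 | ... | u_1] ∈ R^(3×1). The projector onto W = col(U) is P = U (U^T U)^(-1) U^T.
Compute U^T U =
  [6],
and U^T v = (-9).
Solve U^T U · c = U^T v for the coefficients: c = (-3/2). The projection is proj_W(v) = U c.
Check: (v - proj_W(v)) · u_1 = 0  (should be 0).
Result: proj_W(v) = (3/2, 3/2, -3).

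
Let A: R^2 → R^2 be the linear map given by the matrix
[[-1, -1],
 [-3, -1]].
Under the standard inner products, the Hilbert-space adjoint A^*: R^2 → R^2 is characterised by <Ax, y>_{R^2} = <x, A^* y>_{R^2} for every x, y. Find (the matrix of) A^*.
A^* = A^T =
[[-1, -3],
 [-1, -1]]

For real matrices with standard dot products, the defining identity <Ax, y> = <x, A^* y> gives (Ax)^T y = x^T (A^*) y, i.e. x^T A^T y = x^T (A^*) y. Since this holds for all x, y, we must have A^* = A^T. Therefore
A^* =
[[-1, -3],
 [-1, -1]].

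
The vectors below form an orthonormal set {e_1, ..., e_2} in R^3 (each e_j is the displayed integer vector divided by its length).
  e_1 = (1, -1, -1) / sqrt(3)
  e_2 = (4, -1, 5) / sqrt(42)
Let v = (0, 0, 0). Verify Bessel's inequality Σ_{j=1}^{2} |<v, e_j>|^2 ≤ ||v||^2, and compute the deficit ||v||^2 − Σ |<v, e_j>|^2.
Σ |<v, e_j>|^2 = 0; ||v||^2 = 0; deficit = 0

Write each e_j = u_j / sqrt(<u_j, u_j>) where u_j is the displayed integer vector. Then <v, e_j> = <v, u_j> / sqrt(<u_j, u_j>), so |<v, e_j>|^2 = <v, u_j>^2 / <u_j, u_j>.
Coefficients: <v, e_1> = 0/sqrt(3), <v, e_2> = 0/sqrt(42).
Square and sum: Σ |<v, e_j>|^2 = 0.
Compute ||v||^2 = v·v = 0.
Deficit = 0 − 0 = 0 ≥ 0, confirming Bessel's inequality. (The deficit equals ||v − Σ <v,e_j> e_j||^2, the squared distance from v to span{e_j}.)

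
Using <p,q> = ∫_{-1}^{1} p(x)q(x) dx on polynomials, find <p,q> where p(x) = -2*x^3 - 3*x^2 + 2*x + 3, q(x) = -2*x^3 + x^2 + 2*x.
<p,q> = 148/105

Expand the product: p(x)·q(x) = 4*x^6 + 4*x^5 - 11*x^4 - 10*x^3 + 7*x^2 + 6*x.
∫_{-1}^{1} of each monomial x^k gives [2/(k+1) if k even, 0 if k odd]. Integrating term-by-term (or equivalently evaluating the antiderivative F(x) = 4*x^7/7 + 2*x^6/3 - 11*x^5/5 - 5*x^4/2 + 7*x^3/3 + 3*x^2 at the endpoints):
  F(1) − F(−1) = 131/70 − (97/210) = 148/105.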